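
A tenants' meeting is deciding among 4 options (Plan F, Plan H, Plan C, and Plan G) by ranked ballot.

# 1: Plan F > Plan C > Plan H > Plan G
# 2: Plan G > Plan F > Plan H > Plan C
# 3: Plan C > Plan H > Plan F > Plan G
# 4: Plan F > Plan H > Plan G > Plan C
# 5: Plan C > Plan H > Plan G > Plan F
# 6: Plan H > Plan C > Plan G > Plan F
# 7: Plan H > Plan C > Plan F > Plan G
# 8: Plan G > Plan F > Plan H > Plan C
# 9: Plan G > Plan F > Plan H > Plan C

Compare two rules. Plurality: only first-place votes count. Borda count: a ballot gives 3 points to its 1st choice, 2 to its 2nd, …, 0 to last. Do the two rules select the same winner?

Plurality first-place counts: Plan F 2, Plan H 2, Plan C 2, Plan G 3 → Plan G.
Borda totals: Plan F 14, Plan H 16, Plan C 12, Plan G 12 → Plan H.
The two rules disagree: plurality picks Plan G, Borda picks Plan H.

No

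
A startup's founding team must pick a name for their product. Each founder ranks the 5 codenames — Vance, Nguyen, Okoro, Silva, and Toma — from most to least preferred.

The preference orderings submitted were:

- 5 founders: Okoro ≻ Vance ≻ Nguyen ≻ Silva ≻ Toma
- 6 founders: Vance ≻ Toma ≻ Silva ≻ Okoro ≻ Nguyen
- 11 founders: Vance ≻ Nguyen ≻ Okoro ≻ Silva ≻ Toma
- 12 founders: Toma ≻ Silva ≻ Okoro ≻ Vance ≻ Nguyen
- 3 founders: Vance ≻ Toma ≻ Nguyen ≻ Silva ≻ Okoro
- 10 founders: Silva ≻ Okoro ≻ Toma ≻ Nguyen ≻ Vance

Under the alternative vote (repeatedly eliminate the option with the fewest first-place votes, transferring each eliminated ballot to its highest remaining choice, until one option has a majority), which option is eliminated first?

Nguyen

Round 1: Vance 20, Toma 12, Silva 10, Okoro 5, Nguyen 0. Nguyen has the fewest and is eliminated.
Round 2: Vance 20, Toma 12, Silva 10, Okoro 5. Okoro has the fewest and is eliminated.
Round 3: Vance 25, Toma 12, Silva 10. Vance has a majority.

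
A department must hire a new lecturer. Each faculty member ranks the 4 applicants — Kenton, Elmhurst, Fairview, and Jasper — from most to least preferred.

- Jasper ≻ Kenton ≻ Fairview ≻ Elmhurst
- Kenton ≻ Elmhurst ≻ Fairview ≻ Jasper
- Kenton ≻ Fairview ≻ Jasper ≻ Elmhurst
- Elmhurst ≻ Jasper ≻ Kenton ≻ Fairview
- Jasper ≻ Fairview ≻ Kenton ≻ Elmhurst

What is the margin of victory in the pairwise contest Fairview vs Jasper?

1

Ballots ranking Fairview above Jasper: 2.
Ballots ranking Jasper above Fairview: 3.
Jasper wins 3–2, a margin of 1.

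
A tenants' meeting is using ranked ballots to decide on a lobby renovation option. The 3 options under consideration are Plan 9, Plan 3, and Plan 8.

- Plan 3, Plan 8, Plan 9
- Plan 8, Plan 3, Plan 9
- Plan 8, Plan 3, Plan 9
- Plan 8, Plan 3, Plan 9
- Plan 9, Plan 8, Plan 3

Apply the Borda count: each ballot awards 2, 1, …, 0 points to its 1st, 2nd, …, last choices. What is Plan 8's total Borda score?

Borda scores:
  Plan 9: 0 + 0 + 0 + 0 + 2 = 2
  Plan 3: 2 + 1 + 1 + 1 + 0 = 5
  Plan 8: 1 + 2 + 2 + 2 + 1 = 8

8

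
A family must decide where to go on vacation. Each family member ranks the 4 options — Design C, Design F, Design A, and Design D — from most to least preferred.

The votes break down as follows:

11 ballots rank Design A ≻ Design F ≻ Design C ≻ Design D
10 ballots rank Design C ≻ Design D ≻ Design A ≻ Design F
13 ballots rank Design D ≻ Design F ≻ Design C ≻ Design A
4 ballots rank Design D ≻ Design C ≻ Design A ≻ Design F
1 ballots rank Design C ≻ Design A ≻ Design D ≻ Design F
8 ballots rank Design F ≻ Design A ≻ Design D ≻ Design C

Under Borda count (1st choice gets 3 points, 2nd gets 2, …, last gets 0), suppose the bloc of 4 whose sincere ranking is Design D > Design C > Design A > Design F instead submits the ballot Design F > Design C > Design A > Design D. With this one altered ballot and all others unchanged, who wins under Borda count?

Borda totals with the altered ballot: Design C 65, Design F 84, Design A 65, Design D 68.
The switch changes the winner from Design D to Design F.

Design F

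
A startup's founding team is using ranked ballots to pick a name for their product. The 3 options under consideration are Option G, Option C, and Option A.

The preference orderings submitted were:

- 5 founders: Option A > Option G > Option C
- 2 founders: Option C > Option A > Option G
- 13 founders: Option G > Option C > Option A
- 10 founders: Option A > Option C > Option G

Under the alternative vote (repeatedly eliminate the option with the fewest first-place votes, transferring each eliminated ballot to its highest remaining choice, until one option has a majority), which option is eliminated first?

Round 1: Option A 15, Option G 13, Option C 2. Option C has the fewest and is eliminated.
Round 2: Option A 17, Option G 13. Option A has a majority.

Option C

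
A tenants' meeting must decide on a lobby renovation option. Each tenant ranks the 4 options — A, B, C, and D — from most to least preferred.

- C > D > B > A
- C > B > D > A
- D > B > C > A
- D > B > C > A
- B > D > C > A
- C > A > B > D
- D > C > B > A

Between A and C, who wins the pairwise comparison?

C

Ballots ranking A above C: 0.
Ballots ranking C above A: 7.
C wins the head-to-head, 7–0.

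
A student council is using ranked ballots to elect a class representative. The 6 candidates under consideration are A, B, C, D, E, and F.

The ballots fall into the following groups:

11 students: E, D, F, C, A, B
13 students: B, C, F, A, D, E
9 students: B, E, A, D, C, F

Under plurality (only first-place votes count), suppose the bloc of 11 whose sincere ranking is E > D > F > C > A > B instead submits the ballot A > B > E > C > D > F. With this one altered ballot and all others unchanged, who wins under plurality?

First-place totals with the altered ballot: A 11, B 22, C 0, D 0, E 0, F 0.
The winner is unchanged: still B.

B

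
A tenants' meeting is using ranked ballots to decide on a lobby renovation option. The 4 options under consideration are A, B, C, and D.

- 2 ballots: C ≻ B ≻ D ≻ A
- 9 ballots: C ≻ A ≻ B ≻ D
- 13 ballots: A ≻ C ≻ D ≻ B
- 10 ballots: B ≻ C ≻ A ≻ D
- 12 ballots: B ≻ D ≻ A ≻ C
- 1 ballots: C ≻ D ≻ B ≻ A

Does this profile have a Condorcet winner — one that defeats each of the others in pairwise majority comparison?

No

Head-to-head results (47 voters total):
A vs B: B wins 25–22.
A vs C: A wins 25–22.
A vs D: A wins 32–15.
B vs C: C wins 25–22.
B vs D: B wins 33–14.
C vs D: C wins 35–12.
No candidate beats all others: A beats C beats B beats A, a majority cycle.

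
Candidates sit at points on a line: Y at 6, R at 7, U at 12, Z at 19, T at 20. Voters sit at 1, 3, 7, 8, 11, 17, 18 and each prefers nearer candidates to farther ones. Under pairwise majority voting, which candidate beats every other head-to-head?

With single-peaked preferences on a line, the Condorcet winner is the candidate closest to the median voter.
The median voter (position 8) is closest to R at 7.
Check: R vs Z — voters closer to R: 5 of 7.

R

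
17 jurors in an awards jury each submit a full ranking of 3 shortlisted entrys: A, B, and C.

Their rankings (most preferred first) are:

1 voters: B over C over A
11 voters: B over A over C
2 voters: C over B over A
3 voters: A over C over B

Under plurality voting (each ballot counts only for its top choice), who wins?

First-place vote totals:
  A: 3
  B: 12
  C: 2
B has the most first-place votes.

B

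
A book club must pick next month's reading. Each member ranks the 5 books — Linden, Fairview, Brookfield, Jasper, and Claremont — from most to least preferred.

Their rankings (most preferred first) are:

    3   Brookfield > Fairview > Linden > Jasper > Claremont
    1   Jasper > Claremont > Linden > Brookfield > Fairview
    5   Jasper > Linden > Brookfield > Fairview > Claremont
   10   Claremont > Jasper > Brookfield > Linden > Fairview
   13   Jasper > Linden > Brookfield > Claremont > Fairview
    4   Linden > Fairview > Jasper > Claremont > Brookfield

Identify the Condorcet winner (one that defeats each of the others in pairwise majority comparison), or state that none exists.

Head-to-head results (36 voters total):
Linden vs Fairview: Linden wins 33–3.
Linden vs Brookfield: Linden wins 23–13.
Linden vs Jasper: Jasper wins 29–7.
Linden vs Claremont: Linden wins 25–11.
Fairview vs Brookfield: Brookfield wins 32–4.
Fairview vs Jasper: Jasper wins 29–7.
Fairview vs Claremont: Claremont wins 24–12.
Brookfield vs Jasper: Jasper wins 33–3.
Brookfield vs Claremont: Brookfield wins 21–15.
Jasper vs Claremont: Jasper wins 26–10.
Jasper beats each rival — Linden (29–7), Fairview (29–7), Brookfield (33–3), Claremont (26–10) — so Jasper is the Condorcet winner.

Jasper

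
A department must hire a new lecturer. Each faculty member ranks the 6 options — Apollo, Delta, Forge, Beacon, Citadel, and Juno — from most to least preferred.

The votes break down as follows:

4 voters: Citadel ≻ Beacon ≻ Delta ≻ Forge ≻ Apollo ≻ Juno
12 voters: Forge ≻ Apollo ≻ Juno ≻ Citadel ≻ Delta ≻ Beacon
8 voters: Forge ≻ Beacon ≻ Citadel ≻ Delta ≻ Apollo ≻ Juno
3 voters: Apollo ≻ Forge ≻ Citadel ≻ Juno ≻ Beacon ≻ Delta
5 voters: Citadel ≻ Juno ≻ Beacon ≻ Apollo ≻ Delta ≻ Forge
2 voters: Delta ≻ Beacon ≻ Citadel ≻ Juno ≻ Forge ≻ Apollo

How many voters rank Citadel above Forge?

Ballots ranking Citadel above Forge: 4+5+2 = 11.
Ballots ranking Forge above Citadel: 12+8+3 = 23.
So 11 of 34 voters prefer Citadel to Forge.

11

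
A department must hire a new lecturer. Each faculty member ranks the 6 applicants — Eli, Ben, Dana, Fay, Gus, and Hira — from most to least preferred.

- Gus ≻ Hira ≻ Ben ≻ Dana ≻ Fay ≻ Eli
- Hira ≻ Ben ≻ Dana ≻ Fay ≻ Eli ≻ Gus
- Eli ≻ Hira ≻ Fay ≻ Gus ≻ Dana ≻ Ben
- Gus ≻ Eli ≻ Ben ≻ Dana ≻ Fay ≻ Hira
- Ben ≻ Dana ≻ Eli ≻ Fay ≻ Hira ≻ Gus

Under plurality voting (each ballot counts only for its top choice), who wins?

First-place vote totals:
  Eli: 1
  Ben: 1
  Dana: 0
  Fay: 0
  Gus: 2
  Hira: 1
Gus has the most first-place votes.

Gus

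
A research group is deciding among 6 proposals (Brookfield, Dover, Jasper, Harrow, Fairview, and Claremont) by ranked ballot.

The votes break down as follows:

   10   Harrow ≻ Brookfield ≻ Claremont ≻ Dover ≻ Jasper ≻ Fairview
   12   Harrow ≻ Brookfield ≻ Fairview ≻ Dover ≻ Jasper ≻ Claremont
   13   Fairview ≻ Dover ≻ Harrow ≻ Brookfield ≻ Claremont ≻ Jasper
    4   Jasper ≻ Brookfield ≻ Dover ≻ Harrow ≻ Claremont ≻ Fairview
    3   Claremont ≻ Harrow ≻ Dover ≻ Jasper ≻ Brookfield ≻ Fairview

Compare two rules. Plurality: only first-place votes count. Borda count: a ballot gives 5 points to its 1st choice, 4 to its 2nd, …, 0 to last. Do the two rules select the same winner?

Yes

Plurality first-place counts: Brookfield 0, Dover 0, Jasper 4, Harrow 22, Fairview 13, Claremont 3 → Harrow.
Borda totals: Brookfield 133, Dover 117, Jasper 48, Harrow 169, Fairview 101, Claremont 62 → Harrow.
The two rules agree on Harrow.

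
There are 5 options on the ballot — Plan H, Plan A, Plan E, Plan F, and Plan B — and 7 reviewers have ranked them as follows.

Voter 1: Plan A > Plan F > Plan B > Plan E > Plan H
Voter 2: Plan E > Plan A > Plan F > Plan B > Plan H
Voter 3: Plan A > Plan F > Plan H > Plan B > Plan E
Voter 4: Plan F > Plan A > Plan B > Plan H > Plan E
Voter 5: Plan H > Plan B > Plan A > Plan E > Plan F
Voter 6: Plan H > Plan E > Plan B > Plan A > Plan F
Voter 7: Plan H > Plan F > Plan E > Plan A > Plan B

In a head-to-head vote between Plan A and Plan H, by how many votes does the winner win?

Ballots ranking Plan A above Plan H: 4.
Ballots ranking Plan H above Plan A: 3.
Plan A wins 4–3, a margin of 1.

1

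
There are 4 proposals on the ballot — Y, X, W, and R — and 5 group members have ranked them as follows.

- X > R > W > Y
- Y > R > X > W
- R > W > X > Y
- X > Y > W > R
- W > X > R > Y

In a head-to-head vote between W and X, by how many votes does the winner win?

1

Ballots ranking W above X: 2.
Ballots ranking X above W: 3.
X wins 3–2, a margin of 1.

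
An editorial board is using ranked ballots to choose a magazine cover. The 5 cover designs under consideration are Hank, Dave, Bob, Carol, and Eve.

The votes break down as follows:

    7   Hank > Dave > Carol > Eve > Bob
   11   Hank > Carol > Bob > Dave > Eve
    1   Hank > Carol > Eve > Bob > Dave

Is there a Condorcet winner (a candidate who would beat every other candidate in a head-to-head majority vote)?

Head-to-head results (19 voters total):
Hank vs Dave: Hank wins 19–0.
Hank vs Bob: Hank wins 19–0.
Hank vs Carol: Hank wins 19–0.
Hank vs Eve: Hank wins 19–0.
Dave vs Bob: Bob wins 12–7.
Dave vs Carol: Carol wins 12–7.
Dave vs Eve: Dave wins 18–1.
Bob vs Carol: Carol wins 19–0.
Bob vs Eve: Bob wins 11–8.
Carol vs Eve: Carol wins 19–0.
Hank beats each rival — Dave (19–0), Bob (19–0), Carol (19–0), Eve (19–0) — so Hank is the Condorcet winner.

Yes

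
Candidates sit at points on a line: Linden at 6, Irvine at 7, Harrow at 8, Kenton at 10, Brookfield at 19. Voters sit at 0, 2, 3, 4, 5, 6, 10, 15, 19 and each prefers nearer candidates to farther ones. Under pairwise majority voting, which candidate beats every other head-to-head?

Linden

With single-peaked preferences on a line, the Condorcet winner is the candidate closest to the median voter.
The median voter (position 5) is closest to Linden at 6.
Check: Linden vs Irvine — voters closer to Linden: 6 of 9.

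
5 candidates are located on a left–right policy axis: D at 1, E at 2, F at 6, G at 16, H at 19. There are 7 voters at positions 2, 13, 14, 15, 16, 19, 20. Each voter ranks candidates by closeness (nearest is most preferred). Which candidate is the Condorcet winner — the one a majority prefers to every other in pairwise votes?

With single-peaked preferences on a line, the Condorcet winner is the candidate closest to the median voter.
The median voter (position 15) is closest to G at 16.
Check: G vs H — voters closer to G: 5 of 7.

G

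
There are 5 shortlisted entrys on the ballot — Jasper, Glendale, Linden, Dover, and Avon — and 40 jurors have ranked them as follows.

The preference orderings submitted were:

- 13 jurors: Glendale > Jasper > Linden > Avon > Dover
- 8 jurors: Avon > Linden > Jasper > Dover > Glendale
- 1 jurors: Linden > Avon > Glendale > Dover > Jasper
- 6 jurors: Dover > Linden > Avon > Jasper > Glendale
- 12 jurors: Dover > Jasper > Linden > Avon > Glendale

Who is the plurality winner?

First-place vote totals:
  Jasper: 0
  Glendale: 13
  Linden: 1
  Dover: 18
  Avon: 8
Dover has the most first-place votes.

Dover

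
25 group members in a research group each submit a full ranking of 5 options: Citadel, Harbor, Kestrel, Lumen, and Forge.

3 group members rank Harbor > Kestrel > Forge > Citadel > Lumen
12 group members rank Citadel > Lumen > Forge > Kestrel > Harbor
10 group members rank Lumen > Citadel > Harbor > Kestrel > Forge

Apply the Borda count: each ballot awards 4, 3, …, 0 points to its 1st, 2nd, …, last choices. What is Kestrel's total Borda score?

Borda scores:
  Citadel: 3·1 + 12·4 + 10·3 = 81
  Harbor: 3·4 + 12·0 + 10·2 = 32
  Kestrel: 3·3 + 12·1 + 10·1 = 31
  Lumen: 3·0 + 12·3 + 10·4 = 76
  Forge: 3·2 + 12·2 + 10·0 = 30

31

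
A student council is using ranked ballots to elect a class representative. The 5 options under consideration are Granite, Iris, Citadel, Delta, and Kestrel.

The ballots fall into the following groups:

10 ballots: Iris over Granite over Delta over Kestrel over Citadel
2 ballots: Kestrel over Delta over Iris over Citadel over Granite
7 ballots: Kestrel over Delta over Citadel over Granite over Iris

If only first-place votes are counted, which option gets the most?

First-place vote totals:
  Granite: 0
  Iris: 10
  Citadel: 0
  Delta: 0
  Kestrel: 9
Iris has the most first-place votes.

Iris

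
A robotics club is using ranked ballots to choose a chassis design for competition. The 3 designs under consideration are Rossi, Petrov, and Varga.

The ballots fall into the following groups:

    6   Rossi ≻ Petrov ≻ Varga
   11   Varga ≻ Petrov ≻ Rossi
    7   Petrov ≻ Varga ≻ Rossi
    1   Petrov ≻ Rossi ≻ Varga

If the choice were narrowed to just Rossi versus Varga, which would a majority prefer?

Varga

Ballots ranking Rossi above Varga: 6+1 = 7.
Ballots ranking Varga above Rossi: 11+7 = 18.
Varga wins the head-to-head, 18–7.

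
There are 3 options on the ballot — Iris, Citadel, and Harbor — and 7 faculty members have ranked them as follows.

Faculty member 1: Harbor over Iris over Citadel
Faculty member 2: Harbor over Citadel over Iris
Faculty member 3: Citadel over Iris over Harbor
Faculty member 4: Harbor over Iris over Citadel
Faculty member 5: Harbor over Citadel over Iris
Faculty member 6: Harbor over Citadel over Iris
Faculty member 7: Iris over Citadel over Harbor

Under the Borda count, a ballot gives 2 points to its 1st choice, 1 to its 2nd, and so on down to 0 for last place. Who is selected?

Borda scores:
  Iris: 1 + 0 + 1 + 1 + 0 + 0 + 2 = 5
  Citadel: 0 + 1 + 2 + 0 + 1 + 1 + 1 = 6
  Harbor: 2 + 2 + 0 + 2 + 2 + 2 + 0 = 10
Harbor has the highest total.

Harbor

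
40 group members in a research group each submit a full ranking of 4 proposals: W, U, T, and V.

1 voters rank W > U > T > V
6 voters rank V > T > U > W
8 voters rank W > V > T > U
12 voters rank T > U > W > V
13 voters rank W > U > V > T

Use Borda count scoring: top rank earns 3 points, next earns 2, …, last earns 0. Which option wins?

Borda scores:
  W: 3 + 6·0 + 8·3 + 12·1 + 13·3 = 78
  U: 2 + 6·1 + 8·0 + 12·2 + 13·2 = 58
  T: 1 + 6·2 + 8·1 + 12·3 + 13·0 = 57
  V: 0 + 6·3 + 8·2 + 12·0 + 13·1 = 47
W has the highest total.

W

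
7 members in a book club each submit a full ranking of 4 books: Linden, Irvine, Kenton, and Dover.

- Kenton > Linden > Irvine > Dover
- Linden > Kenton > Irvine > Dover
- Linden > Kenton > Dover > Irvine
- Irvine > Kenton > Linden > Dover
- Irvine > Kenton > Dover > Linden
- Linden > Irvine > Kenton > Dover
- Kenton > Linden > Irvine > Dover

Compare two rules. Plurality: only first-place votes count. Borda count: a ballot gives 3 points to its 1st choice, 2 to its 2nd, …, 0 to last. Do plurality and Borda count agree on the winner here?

No

Plurality first-place counts: Linden 3, Irvine 2, Kenton 2, Dover 0 → Linden.
Borda totals: Linden 14, Irvine 11, Kenton 15, Dover 2 → Kenton.
The two rules disagree: plurality picks Linden, Borda picks Kenton.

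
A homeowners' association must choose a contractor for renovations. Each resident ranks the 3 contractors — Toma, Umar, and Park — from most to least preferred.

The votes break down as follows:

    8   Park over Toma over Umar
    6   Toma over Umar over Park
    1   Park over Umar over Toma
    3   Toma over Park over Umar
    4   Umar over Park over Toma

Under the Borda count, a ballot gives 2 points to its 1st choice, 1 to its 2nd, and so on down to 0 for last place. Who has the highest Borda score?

Toma

Borda scores:
  Toma: 8·1 + 6·2 + 0 + 3·2 + 4·0 = 26
  Umar: 8·0 + 6·1 + 1 + 3·0 + 4·2 = 15
  Park: 8·2 + 6·0 + 2 + 3·1 + 4·1 = 25
Toma has the highest total.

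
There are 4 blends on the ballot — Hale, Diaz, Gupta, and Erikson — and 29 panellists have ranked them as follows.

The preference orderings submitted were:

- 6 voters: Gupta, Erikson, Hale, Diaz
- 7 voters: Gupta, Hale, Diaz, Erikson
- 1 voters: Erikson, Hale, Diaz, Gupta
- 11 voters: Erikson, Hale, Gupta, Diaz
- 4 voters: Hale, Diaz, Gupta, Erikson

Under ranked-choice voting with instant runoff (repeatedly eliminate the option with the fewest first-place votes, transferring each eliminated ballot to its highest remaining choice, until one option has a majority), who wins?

Gupta

Round 1: Gupta 13, Erikson 12, Hale 4, Diaz 0. Diaz has the fewest and is eliminated.
Round 2: Gupta 13, Erikson 12, Hale 4. Hale has the fewest and is eliminated.
Round 3: Gupta 17, Erikson 12. Gupta has a majority.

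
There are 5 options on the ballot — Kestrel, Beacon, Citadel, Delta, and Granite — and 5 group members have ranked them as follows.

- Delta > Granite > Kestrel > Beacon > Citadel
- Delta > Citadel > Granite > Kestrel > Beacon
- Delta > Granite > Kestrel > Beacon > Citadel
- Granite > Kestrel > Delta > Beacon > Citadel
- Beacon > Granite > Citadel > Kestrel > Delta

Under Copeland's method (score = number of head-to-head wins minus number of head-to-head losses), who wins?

Pairwise results:
  Kestrel vs Beacon: Kestrel wins 4–1.
  Kestrel vs Citadel: Kestrel wins 3–2.
  Kestrel vs Delta: Delta wins 3–2.
  Kestrel vs Granite: Granite wins 5–0.
  Beacon vs Citadel: Beacon wins 4–1.
  Beacon vs Delta: Delta wins 4–1.
  Beacon vs Granite: Granite wins 4–1.
  Citadel vs Delta: Delta wins 4–1.
  Citadel vs Granite: Granite wins 4–1.
  Delta vs Granite: Delta wins 3–2.
Copeland scores (wins − losses):
  Kestrel: 2 − 2 = 0
  Beacon: 1 − 3 = -2
  Citadel: 0 − 4 = -4
  Delta: 4 − 0 = 4
  Granite: 3 − 1 = 2
Delta has the best Copeland score.

Delta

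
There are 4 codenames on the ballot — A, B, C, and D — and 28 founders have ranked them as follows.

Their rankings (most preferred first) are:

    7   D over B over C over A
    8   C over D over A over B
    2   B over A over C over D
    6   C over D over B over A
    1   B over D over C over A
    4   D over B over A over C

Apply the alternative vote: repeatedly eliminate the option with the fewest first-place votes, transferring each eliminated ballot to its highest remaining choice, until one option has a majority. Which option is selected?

Round 1: C 14, D 11, B 3, A 0. A has the fewest and is eliminated.
Round 2: C 14, D 11, B 3. B has the fewest and is eliminated.
Round 3: C 16, D 12. C has a majority.

C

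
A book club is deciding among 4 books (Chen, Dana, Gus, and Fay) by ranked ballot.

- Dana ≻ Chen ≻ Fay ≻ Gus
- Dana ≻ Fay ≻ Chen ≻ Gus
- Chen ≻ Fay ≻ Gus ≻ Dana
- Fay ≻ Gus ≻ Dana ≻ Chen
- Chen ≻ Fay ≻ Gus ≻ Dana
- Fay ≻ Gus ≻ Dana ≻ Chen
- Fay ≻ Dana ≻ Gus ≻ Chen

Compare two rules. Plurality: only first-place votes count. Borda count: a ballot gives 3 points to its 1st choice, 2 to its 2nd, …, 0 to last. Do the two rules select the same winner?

Yes

Plurality first-place counts: Chen 2, Dana 2, Gus 0, Fay 3 → Fay.
Borda totals: Chen 9, Dana 10, Gus 7, Fay 16 → Fay.
The two rules agree on Fay.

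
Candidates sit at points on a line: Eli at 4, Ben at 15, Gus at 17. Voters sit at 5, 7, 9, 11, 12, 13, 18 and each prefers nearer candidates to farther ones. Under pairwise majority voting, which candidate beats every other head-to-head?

With single-peaked preferences on a line, the Condorcet winner is the candidate closest to the median voter.
The median voter (position 11) is closest to Ben at 15.
Check: Ben vs Eli — voters closer to Ben: 4 of 7.

Ben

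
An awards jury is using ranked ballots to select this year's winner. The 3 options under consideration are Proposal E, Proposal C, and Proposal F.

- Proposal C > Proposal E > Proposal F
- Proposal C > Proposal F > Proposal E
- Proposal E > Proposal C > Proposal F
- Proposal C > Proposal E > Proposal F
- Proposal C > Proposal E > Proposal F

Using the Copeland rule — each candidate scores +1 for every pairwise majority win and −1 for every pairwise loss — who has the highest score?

Proposal C

Pairwise results:
  Proposal E vs Proposal C: Proposal C wins 4–1.
  Proposal E vs Proposal F: Proposal E wins 4–1.
  Proposal C vs Proposal F: Proposal C wins 5–0.
Copeland scores (wins − losses):
  Proposal E: 1 − 1 = 0
  Proposal C: 2 − 0 = 2
  Proposal F: 0 − 2 = -2
Proposal C has the best Copeland score.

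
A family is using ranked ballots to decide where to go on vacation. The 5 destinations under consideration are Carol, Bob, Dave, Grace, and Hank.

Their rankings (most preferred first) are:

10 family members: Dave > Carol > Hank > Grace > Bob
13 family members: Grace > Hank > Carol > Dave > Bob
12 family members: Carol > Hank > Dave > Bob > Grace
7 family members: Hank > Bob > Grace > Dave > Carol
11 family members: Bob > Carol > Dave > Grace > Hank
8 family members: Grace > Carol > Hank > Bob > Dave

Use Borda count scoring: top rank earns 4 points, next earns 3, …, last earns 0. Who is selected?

Borda scores:
  Carol: 10·3 + 13·2 + 12·4 + 7·0 + 11·3 + 8·3 = 161
  Bob: 10·0 + 13·0 + 12·1 + 7·3 + 11·4 + 8·1 = 85
  Dave: 10·4 + 13·1 + 12·2 + 7·1 + 11·2 + 8·0 = 106
  Grace: 10·1 + 13·4 + 12·0 + 7·2 + 11·1 + 8·4 = 119
  Hank: 10·2 + 13·3 + 12·3 + 7·4 + 11·0 + 8·2 = 139
Carol has the highest total.

Carol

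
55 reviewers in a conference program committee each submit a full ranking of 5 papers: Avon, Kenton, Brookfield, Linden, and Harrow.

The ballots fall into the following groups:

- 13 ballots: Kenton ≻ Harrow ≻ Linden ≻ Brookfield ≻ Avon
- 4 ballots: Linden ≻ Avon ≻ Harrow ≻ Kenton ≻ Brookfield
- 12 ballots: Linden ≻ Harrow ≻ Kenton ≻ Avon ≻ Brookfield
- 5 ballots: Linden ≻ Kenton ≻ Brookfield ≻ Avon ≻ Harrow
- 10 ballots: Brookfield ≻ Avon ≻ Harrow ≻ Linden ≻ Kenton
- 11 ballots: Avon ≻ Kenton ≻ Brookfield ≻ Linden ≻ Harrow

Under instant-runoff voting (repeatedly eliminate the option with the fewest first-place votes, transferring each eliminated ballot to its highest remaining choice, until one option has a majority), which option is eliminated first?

Round 1: Linden 21, Kenton 13, Avon 11, Brookfield 10, Harrow 0. Harrow has the fewest and is eliminated.
Round 2: Linden 21, Kenton 13, Avon 11, Brookfield 10. Brookfield has the fewest and is eliminated.
Round 3: Avon 21, Linden 21, Kenton 13. Kenton has the fewest and is eliminated.
Round 4: Linden 34, Avon 21. Linden has a majority.

Harrow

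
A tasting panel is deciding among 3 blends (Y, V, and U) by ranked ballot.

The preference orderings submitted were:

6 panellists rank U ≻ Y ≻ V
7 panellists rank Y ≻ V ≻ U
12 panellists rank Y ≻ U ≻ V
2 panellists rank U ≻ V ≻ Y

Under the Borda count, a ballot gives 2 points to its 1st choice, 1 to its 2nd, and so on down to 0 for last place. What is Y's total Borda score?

44

Borda scores:
  Y: 6·1 + 7·2 + 12·2 + 2·0 = 44
  V: 6·0 + 7·1 + 12·0 + 2·1 = 9
  U: 6·2 + 7·0 + 12·1 + 2·2 = 28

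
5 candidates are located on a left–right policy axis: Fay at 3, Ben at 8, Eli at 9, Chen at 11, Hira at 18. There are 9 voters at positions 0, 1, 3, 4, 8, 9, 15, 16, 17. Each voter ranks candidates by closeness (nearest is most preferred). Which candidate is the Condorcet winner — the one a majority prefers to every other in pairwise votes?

With single-peaked preferences on a line, the Condorcet winner is the candidate closest to the median voter.
The median voter (position 8) is closest to Ben at 8.
Check: Ben vs Hira — voters closer to Ben: 6 of 9.

Ben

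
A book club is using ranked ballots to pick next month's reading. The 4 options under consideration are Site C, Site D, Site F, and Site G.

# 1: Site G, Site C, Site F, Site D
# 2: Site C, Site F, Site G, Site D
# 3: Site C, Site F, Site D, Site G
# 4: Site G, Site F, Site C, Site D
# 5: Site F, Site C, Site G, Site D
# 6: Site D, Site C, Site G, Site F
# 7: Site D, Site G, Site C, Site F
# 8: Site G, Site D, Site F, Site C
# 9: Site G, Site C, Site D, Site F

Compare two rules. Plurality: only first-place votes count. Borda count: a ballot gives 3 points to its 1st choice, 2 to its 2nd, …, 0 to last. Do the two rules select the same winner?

Plurality first-place counts: Site C 2, Site D 2, Site F 1, Site G 4 → Site G.
Borda totals: Site C 16, Site D 10, Site F 11, Site G 17 → Site G.
The two rules agree on Site G.

Yes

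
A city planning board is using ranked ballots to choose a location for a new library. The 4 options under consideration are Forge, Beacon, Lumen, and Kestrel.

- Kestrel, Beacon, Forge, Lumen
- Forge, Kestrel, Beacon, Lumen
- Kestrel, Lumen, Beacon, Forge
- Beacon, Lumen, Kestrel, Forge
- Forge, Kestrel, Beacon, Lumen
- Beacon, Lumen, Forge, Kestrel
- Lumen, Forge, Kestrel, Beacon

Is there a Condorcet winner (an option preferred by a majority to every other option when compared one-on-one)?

No

Head-to-head results (7 voters total):
Forge vs Beacon: Beacon wins 4–3.
Forge vs Lumen: Lumen wins 4–3.
Forge vs Kestrel: Forge wins 4–3.
Beacon vs Lumen: Beacon wins 5–2.
Beacon vs Kestrel: Kestrel wins 5–2.
Lumen vs Kestrel: Kestrel wins 4–3.
No candidate beats all others: Forge beats Kestrel beats Beacon beats Forge, a majority cycle.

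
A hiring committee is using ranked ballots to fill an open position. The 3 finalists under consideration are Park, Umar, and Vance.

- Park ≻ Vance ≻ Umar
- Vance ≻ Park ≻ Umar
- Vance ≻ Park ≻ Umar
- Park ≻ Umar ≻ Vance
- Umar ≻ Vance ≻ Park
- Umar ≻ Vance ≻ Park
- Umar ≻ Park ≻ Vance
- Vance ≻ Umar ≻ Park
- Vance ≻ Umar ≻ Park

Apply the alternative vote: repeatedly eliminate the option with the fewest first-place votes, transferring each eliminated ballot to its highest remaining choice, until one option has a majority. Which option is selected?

Vance

Round 1: Vance 4, Umar 3, Park 2. Park has the fewest and is eliminated.
Round 2: Vance 5, Umar 4. Vance has a majority.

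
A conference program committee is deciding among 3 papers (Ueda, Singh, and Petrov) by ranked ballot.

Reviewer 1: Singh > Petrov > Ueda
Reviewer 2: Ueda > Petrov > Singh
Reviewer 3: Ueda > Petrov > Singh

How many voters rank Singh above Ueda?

1

Ballots ranking Singh above Ueda: 1.
Ballots ranking Ueda above Singh: 2.
So 1 of 3 voters prefer Singh to Ueda.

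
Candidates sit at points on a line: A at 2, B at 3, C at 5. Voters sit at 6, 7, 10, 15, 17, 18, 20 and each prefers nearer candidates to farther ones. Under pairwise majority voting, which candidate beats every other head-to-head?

With single-peaked preferences on a line, the Condorcet winner is the candidate closest to the median voter.
The median voter (position 15) is closest to C at 5.
Check: C vs B — voters closer to C: 7 of 7.

C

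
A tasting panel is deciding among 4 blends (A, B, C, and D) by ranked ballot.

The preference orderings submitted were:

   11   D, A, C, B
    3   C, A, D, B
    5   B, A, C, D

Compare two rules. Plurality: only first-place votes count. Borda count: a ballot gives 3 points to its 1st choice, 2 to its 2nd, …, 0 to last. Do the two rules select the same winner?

No

Plurality first-place counts: A 0, B 5, C 3, D 11 → D.
Borda totals: A 38, B 15, C 25, D 36 → A.
The two rules disagree: plurality picks D, Borda picks A.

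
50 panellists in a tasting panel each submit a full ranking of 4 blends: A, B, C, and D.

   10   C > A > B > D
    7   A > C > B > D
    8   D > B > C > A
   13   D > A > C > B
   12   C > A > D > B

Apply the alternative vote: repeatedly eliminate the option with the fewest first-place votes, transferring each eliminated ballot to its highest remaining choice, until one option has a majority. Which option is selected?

Round 1: C 22, D 21, A 7, B 0. B has the fewest and is eliminated.
Round 2: C 22, D 21, A 7. A has the fewest and is eliminated.
Round 3: C 29, D 21. C has a majority.

C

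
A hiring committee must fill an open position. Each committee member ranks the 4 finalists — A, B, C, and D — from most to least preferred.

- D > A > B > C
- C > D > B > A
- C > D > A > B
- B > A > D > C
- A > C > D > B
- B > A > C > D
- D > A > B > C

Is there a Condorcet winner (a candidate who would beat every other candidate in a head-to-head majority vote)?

Head-to-head results (7 voters total):
A vs B: A wins 4–3.
A vs C: A wins 5–2.
A vs D: D wins 4–3.
B vs C: B wins 4–3.
B vs D: D wins 5–2.
C vs D: C wins 4–3.
No candidate beats all others: A beats C beats D beats A, a majority cycle.

No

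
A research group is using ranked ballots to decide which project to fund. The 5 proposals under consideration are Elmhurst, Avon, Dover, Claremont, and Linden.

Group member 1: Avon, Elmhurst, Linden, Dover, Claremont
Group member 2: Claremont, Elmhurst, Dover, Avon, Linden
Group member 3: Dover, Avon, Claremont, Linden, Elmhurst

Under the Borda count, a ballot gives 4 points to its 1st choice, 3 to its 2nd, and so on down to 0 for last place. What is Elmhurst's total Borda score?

6

Borda scores:
  Elmhurst: 3 + 3 + 0 = 6
  Avon: 4 + 1 + 3 = 8
  Dover: 1 + 2 + 4 = 7
  Claremont: 0 + 4 + 2 = 6
  Linden: 2 + 0 + 1 = 3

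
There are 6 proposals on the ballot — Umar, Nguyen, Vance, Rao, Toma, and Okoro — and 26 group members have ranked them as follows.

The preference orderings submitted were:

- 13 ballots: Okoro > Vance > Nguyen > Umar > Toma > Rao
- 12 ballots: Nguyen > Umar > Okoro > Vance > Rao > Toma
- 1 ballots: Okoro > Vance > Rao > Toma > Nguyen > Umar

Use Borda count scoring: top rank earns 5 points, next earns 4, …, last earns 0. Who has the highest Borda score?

Borda scores:
  Umar: 13·2 + 12·4 + 0 = 74
  Nguyen: 13·3 + 12·5 + 1 = 100
  Vance: 13·4 + 12·2 + 4 = 80
  Rao: 13·0 + 12·1 + 3 = 15
  Toma: 13·1 + 12·0 + 2 = 15
  Okoro: 13·5 + 12·3 + 5 = 106
Okoro has the highest total.

Okoro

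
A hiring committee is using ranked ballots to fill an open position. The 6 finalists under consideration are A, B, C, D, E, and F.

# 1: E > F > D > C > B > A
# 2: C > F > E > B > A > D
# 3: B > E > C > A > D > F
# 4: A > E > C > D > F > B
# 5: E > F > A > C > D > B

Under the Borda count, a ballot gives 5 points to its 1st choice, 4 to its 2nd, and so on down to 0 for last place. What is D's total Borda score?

Borda scores:
  A: 0 + 1 + 2 + 5 + 3 = 11
  B: 1 + 2 + 5 + 0 + 0 = 8
  C: 2 + 5 + 3 + 3 + 2 = 15
  D: 3 + 0 + 1 + 2 + 1 = 7
  E: 5 + 3 + 4 + 4 + 5 = 21
  F: 4 + 4 + 0 + 1 + 4 = 13

7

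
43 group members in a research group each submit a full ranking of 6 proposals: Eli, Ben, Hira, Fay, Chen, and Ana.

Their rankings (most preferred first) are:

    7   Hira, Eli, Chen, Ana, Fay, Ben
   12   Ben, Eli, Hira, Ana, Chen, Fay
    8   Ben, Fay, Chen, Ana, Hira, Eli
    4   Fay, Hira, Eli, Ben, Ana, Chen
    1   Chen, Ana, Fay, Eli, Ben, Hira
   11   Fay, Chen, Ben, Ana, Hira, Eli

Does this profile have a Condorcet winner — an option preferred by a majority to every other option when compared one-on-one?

Head-to-head results (43 voters total):
Eli vs Ben: Ben wins 31–12.
Eli vs Hira: Hira wins 30–13.
Eli vs Fay: Fay wins 24–19.
Eli vs Chen: Eli wins 23–20.
Eli vs Ana: Eli wins 23–20.
Ben vs Hira: Ben wins 32–11.
Ben vs Fay: Fay wins 23–20.
Ben vs Chen: Ben wins 24–19.
Ben vs Ana: Ben wins 35–8.
Hira vs Fay: Fay wins 24–19.
Hira vs Chen: Hira wins 23–20.
Hira vs Ana: Hira wins 23–20.
Fay vs Chen: Fay wins 23–20.
Fay vs Ana: Fay wins 23–20.
Chen vs Ana: Chen wins 27–16.
Fay beats each rival — Eli (24–19), Ben (23–20), Hira (24–19), Chen (23–20), Ana (23–20) — so Fay is the Condorcet winner.

Yes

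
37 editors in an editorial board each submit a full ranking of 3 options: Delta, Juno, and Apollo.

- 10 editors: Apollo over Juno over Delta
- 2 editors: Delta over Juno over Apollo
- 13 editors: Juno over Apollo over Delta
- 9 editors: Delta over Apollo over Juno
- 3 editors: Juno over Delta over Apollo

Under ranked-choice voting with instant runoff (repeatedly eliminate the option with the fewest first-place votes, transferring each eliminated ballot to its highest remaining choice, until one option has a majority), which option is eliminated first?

Apollo

Round 1: Juno 16, Delta 11, Apollo 10. Apollo has the fewest and is eliminated.
Round 2: Juno 26, Delta 11. Juno has a majority.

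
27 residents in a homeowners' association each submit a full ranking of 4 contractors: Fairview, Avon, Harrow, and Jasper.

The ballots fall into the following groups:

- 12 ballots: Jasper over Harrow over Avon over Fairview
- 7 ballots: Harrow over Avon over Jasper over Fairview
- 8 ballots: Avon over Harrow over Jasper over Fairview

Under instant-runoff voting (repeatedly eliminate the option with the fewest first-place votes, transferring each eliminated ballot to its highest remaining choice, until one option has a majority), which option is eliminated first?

Round 1: Jasper 12, Avon 8, Harrow 7, Fairview 0. Fairview has the fewest and is eliminated.
Round 2: Jasper 12, Avon 8, Harrow 7. Harrow has the fewest and is eliminated.
Round 3: Avon 15, Jasper 12. Avon has a majority.

Fairview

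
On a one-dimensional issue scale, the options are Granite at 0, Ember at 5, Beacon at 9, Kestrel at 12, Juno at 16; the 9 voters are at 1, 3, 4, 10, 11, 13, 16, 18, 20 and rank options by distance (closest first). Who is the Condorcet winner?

Kestrel

With single-peaked preferences on a line, the Condorcet winner is the candidate closest to the median voter.
The median voter (position 11) is closest to Kestrel at 12.
Check: Kestrel vs Beacon — voters closer to Kestrel: 5 of 9.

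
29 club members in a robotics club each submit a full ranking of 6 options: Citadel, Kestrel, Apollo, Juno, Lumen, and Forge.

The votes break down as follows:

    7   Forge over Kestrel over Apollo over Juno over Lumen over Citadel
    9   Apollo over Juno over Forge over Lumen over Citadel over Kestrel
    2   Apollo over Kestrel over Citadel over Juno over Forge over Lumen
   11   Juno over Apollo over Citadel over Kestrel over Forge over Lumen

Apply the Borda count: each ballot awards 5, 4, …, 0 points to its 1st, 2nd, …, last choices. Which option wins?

Apollo

Borda scores:
  Citadel: 7·0 + 9·1 + 2·3 + 11·3 = 48
  Kestrel: 7·4 + 9·0 + 2·4 + 11·2 = 58
  Apollo: 7·3 + 9·5 + 2·5 + 11·4 = 120
  Juno: 7·2 + 9·4 + 2·2 + 11·5 = 109
  Lumen: 7·1 + 9·2 + 2·0 + 11·0 = 25
  Forge: 7·5 + 9·3 + 2·1 + 11·1 = 75
Apollo has the highest total.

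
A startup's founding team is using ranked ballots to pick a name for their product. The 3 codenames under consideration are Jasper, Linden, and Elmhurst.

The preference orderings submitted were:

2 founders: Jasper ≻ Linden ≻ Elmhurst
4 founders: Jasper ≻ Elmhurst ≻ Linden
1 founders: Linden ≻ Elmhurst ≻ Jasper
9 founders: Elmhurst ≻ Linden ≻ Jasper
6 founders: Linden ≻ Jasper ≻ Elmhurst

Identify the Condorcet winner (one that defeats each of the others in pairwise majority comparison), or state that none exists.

Head-to-head results (22 voters total):
Jasper vs Linden: Linden wins 16–6.
Jasper vs Elmhurst: Jasper wins 12–10.
Linden vs Elmhurst: Elmhurst wins 13–9.
No candidate beats all others: Jasper beats Elmhurst beats Linden beats Jasper, a majority cycle.

None — there is no Condorcet winner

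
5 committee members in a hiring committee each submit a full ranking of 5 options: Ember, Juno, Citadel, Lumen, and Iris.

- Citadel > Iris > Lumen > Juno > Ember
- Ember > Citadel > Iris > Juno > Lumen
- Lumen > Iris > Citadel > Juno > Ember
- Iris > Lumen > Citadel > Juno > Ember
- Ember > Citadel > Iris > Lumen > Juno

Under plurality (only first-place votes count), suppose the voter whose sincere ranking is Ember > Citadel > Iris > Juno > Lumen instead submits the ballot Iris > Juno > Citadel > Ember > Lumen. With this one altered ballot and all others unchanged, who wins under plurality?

First-place totals with the altered ballot: Ember 1, Juno 0, Citadel 1, Lumen 1, Iris 2.
The switch changes the winner from Ember to Iris.

Iris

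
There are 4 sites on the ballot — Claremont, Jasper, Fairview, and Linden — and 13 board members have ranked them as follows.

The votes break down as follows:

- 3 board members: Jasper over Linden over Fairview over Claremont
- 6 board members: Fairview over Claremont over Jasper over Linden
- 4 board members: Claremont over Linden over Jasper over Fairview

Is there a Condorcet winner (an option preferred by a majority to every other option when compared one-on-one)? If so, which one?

Head-to-head results (13 voters total):
Claremont vs Jasper: Claremont wins 10–3.
Claremont vs Fairview: Fairview wins 9–4.
Claremont vs Linden: Claremont wins 10–3.
Jasper vs Fairview: Jasper wins 7–6.
Jasper vs Linden: Jasper wins 9–4.
Fairview vs Linden: Linden wins 7–6.
No candidate beats all others: Claremont beats Jasper beats Fairview beats Claremont, a majority cycle.

None — there is no Condorcet winner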